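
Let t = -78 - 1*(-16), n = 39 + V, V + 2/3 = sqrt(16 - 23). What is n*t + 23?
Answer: -7061/3 - 62*I*sqrt(7) ≈ -2353.7 - 164.04*I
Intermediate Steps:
V = -2/3 + I*sqrt(7) (V = -2/3 + sqrt(16 - 23) = -2/3 + sqrt(-7) = -2/3 + I*sqrt(7) ≈ -0.66667 + 2.6458*I)
n = 115/3 + I*sqrt(7) (n = 39 + (-2/3 + I*sqrt(7)) = 115/3 + I*sqrt(7) ≈ 38.333 + 2.6458*I)
t = -62 (t = -78 + 16 = -62)
n*t + 23 = (115/3 + I*sqrt(7))*(-62) + 23 = (-7130/3 - 62*I*sqrt(7)) + 23 = -7061/3 - 62*I*sqrt(7)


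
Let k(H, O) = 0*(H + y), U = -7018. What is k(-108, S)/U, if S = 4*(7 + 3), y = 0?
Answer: 0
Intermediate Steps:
S = 40 (S = 4*10 = 40)
k(H, O) = 0 (k(H, O) = 0*(H + 0) = 0*H = 0)
k(-108, S)/U = 0/(-7018) = 0*(-1/7018) = 0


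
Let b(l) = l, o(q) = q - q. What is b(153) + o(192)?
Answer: 153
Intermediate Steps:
o(q) = 0
b(153) + o(192) = 153 + 0 = 153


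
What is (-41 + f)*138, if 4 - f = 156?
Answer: -26634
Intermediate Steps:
f = -152 (f = 4 - 1*156 = 4 - 156 = -152)
(-41 + f)*138 = (-41 - 152)*138 = -193*138 = -26634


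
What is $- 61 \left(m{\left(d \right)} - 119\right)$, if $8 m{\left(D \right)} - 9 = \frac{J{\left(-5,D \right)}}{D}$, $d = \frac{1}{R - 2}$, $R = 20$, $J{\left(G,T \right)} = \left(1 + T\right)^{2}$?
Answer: $\frac{1013393}{144} \approx 7037.5$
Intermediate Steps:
$d = \frac{1}{18}$ ($d = \frac{1}{20 - 2} = \frac{1}{18} \approx 0.055556$)
$m{\left(D \right)} = \frac{9}{8} + \frac{\left(1 + D\right)^{2}}{8 D}$ ($m{\left(D \right)} = \frac{9}{8} + \frac{\left(1 + D\right)^{2} \frac{1}{D}}{8} = \frac{9}{8} + \frac{\frac{1}{D} \left(1 + D\right)^{2}}{8} = \frac{9}{8} + \frac{\left(1 + D\right)^{2}}{8 D}$)
$- 61 \left(m{\left(d \right)} - 119\right) = - 61 \left(\frac{\frac{1}{\frac{1}{18}} \left(\left(1 + \frac{1}{18}\right)^{2} + 9 \cdot \frac{1}{18}\right)}{8} - 119\right) = - 61 \left(\frac{1}{8} \cdot 18 \left(\left(\frac{19}{18}\right)^{2} + \frac{1}{2}\right) - 119\right) = - 61 \left(\frac{1}{8} \cdot 18 \left(\frac{361}{324} + \frac{1}{2}\right) - 119\right) = - 61 \left(\frac{1}{8} \cdot 18 \cdot \frac{523}{324} - 119\right) = - 61 \left(\frac{523}{144} - 119\right) = \left(-61\right) \left(- \frac{16613}{144}\right) = \frac{1013393}{144}$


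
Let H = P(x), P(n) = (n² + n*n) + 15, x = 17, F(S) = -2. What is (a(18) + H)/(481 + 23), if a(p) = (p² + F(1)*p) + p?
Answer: 899/504 ≈ 1.7837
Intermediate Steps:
P(n) = 15 + 2*n² (P(n) = (n² + n²) + 15 = 2*n² + 15 = 15 + 2*n²)
a(p) = p² - p (a(p) = (p² - 2*p) + p = p² - p)
H = 593 (H = 15 + 2*17² = 15 + 2*289 = 15 + 578 = 593)
(a(18) + H)/(481 + 23) = (18*(-1 + 18) + 593)/(481 + 23) = (18*17 + 593)/504 = (306 + 593)*(1/504) = 899*(1/504) = 899/504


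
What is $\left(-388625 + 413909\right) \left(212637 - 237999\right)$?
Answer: $-641252808$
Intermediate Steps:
$\left(-388625 + 413909\right) \left(212637 - 237999\right) = 25284 \left(-25362\right) = -641252808$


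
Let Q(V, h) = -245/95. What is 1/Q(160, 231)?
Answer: -19/49 ≈ -0.38775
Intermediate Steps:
Q(V, h) = -49/19 (Q(V, h) = -245*1/95 = -49/19)
1/Q(160, 231) = 1/(-49/19) = -19/49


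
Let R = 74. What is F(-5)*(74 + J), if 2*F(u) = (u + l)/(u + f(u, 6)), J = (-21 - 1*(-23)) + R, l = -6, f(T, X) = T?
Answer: 165/2 ≈ 82.500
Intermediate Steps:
J = 76 (J = (-21 - 1*(-23)) + 74 = (-21 + 23) + 74 = 2 + 74 = 76)
F(u) = (-6 + u)/(4*u) (F(u) = ((u - 6)/(u + u))/2 = ((-6 + u)/((2*u)))/2 = ((-6 + u)*(1/(2*u)))/2 = ((-6 + u)/(2*u))/2 = (-6 + u)/(4*u))
F(-5)*(74 + J) = ((¼)*(-6 - 5)/(-5))*(74 + 76) = ((¼)*(-⅕)*(-11))*150 = (11/20)*150 = 165/2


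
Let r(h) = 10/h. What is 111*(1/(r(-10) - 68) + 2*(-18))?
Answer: -91945/23 ≈ -3997.6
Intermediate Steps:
111*(1/(r(-10) - 68) + 2*(-18)) = 111*(1/(10/(-10) - 68) + 2*(-18)) = 111*(1/(10*(-1/10) - 68) - 36) = 111*(1/(-1 - 68) - 36) = 111*(1/(-69) - 36) = 111*(-1/69 - 36) = 111*(-2485/69) = -91945/23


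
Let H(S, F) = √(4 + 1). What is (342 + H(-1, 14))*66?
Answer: 22572 + 66*√5 ≈ 22720.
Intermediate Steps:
H(S, F) = √5
(342 + H(-1, 14))*66 = (342 + √5)*66 = 22572 + 66*√5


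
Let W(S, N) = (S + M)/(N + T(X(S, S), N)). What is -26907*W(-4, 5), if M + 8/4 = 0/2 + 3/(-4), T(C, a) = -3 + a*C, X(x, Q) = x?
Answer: -80721/8 ≈ -10090.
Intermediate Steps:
T(C, a) = -3 + C*a
M = -11/4 (M = -2 + (0/2 + 3/(-4)) = -2 + (0*(½) + 3*(-¼)) = -2 + (0 - ¾) = -2 - ¾ = -11/4 ≈ -2.7500)
W(S, N) = (-11/4 + S)/(-3 + N + N*S) (W(S, N) = (S - 11/4)/(N + (-3 + S*N)) = (-11/4 + S)/(N + (-3 + N*S)) = (-11/4 + S)/(-3 + N + N*S))
-26907*W(-4, 5) = -26907*(-11/4 - 4)/(-3 + 5 + 5*(-4)) = -26907*(-27)/((-3 + 5 - 20)*4) = -26907*(-27)/((-18)*4) = -(-8969)*(-27)/(6*4) = -26907*3/8 = -80721/8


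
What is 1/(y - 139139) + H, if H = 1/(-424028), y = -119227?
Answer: -341197/54777209124 ≈ -6.2288e-6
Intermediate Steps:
H = -1/424028 ≈ -2.3583e-6
1/(y - 139139) + H = 1/(-119227 - 139139) - 1/424028 = 1/(-258366) - 1/424028 = -1/258366 - 1/424028 = -341197/54777209124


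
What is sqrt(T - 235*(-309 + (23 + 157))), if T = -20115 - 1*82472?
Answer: 4*I*sqrt(4517) ≈ 268.83*I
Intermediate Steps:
T = -102587 (T = -20115 - 82472 = -102587)
sqrt(T - 235*(-309 + (23 + 157))) = sqrt(-102587 - 235*(-309 + (23 + 157))) = sqrt(-102587 - 235*(-309 + 180)) = sqrt(-102587 - 235*(-129)) = sqrt(-102587 + 30315) = sqrt(-72272) = 4*I*sqrt(4517)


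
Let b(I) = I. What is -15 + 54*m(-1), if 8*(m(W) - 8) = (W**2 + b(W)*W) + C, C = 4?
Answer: 915/2 ≈ 457.50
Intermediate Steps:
m(W) = 17/2 + W**2/4 (m(W) = 8 + ((W**2 + W*W) + 4)/8 = 8 + ((W**2 + W**2) + 4)/8 = 8 + (2*W**2 + 4)/8 = 8 + (4 + 2*W**2)/8 = 8 + (1/2 + W**2/4) = 17/2 + W**2/4)
-15 + 54*m(-1) = -15 + 54*(17/2 + (1/4)*(-1)**2) = -15 + 54*(17/2 + (1/4)*1) = -15 + 54*(17/2 + 1/4) = -15 + 54*(35/4) = -15 + 945/2 = 915/2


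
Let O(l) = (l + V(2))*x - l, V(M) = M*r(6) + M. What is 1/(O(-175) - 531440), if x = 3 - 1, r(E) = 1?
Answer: -1/531607 ≈ -1.8811e-6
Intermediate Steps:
x = 2
V(M) = 2*M (V(M) = M*1 + M = M + M = 2*M)
O(l) = 8 + l (O(l) = (l + 2*2)*2 - l = (l + 4)*2 - l = (4 + l)*2 - l = (8 + 2*l) - l = 8 + l)
1/(O(-175) - 531440) = 1/((8 - 175) - 531440) = 1/(-167 - 531440) = 1/(-531607) = -1/531607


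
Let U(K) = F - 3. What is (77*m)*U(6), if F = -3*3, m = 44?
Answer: -40656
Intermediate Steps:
F = -9
U(K) = -12 (U(K) = -9 - 3 = -12)
(77*m)*U(6) = (77*44)*(-12) = 3388*(-12) = -40656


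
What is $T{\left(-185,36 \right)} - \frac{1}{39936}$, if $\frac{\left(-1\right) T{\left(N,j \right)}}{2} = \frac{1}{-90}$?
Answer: $\frac{13297}{599040} \approx 0.022197$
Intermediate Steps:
$T{\left(N,j \right)} = \frac{1}{45}$ ($T{\left(N,j \right)} = - \frac{2}{-90} = \left(-2\right) \left(- \frac{1}{90}\right) = \frac{1}{45}$)
$T{\left(-185,36 \right)} - \frac{1}{39936} = \frac{1}{45} - \frac{1}{39936} = \frac{13297}{599040}$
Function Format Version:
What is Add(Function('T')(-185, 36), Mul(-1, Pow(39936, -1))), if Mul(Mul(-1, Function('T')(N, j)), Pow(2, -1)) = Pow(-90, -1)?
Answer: Rational(13297, 599040) ≈ 0.022197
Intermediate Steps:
Function('T')(N, j) = Rational(1, 45) (Function('T')(N, j) = Mul(-2, Pow(-90, -1)) = Mul(-2, Rational(-1, 90)) = Rational(1, 45))
Add(Function('T')(-185, 36), Mul(-1, Pow(39936, -1))) = Add(Rational(1, 45), Mul(-1, Pow(39936, -1))) = Add(Rational(1, 45), Mul(-1, Rational(1, 39936))) = Add(Rational(1, 45), Rational(-1, 39936)) = Rational(13297, 599040)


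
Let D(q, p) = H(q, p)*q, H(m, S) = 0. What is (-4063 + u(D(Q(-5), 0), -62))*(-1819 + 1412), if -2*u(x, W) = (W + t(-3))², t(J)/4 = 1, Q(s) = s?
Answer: 2338215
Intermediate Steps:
D(q, p) = 0 (D(q, p) = 0*q = 0)
t(J) = 4 (t(J) = 4*1 = 4)
u(x, W) = -(4 + W)²/2 (u(x, W) = -(W + 4)²/2 = -(4 + W)²/2)
(-4063 + u(D(Q(-5), 0), -62))*(-1819 + 1412) = (-4063 - (4 - 62)²/2)*(-1819 + 1412) = (-4063 - ½*(-58)²)*(-407) = (-4063 - ½*3364)*(-407) = (-4063 - 1682)*(-407) = -5745*(-407) = 2338215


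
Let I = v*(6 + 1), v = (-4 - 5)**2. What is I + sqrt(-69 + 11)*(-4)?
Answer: 567 - 4*I*sqrt(58) ≈ 567.0 - 30.463*I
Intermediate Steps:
v = 81 (v = (-9)**2 = 81)
I = 567 (I = 81*(6 + 1) = 81*7 = 567)
I + sqrt(-69 + 11)*(-4) = 567 + sqrt(-69 + 11)*(-4) = 567 + sqrt(-58)*(-4) = 567 + (I*sqrt(58))*(-4) = 567 - 4*I*sqrt(58)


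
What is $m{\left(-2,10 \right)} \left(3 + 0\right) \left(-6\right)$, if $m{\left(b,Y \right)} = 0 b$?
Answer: $0$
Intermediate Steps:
$m{\left(b,Y \right)} = 0$
$m{\left(-2,10 \right)} \left(3 + 0\right) \left(-6\right) = 0 \left(3 + 0\right) \left(-6\right) = 0 \cdot 3 \left(-6\right) = 0 \left(-18\right) = 0$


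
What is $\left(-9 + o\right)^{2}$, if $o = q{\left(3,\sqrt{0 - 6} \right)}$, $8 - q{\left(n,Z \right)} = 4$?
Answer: $25$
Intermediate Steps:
$q{\left(n,Z \right)} = 4$ ($q{\left(n,Z \right)} = 8 - 4 = 4$)
$o = 4$
$\left(-9 + o\right)^{2} = \left(-9 + 4\right)^{2} = \left(-5\right)^{2} = 25$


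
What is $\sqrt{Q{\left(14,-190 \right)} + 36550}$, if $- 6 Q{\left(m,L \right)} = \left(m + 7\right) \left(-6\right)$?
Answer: $\sqrt{36571} \approx 191.24$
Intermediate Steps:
$Q{\left(m,L \right)} = 7 + m$ ($Q{\left(m,L \right)} = - \frac{\left(m + 7\right) \left(-6\right)}{6} = - \frac{\left(7 + m\right) \left(-6\right)}{6} = - \frac{-42 - 6 m}{6} = 7 + m$)
$\sqrt{Q{\left(14,-190 \right)} + 36550} = \sqrt{\left(7 + 14\right) + 36550} = \sqrt{21 + 36550} = \sqrt{36571}$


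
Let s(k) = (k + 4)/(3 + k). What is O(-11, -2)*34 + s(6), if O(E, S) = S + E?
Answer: -3968/9 ≈ -440.89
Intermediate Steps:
O(E, S) = E + S
s(k) = (4 + k)/(3 + k)
O(-11, -2)*34 + s(6) = (-11 - 2)*34 + (4 + 6)/(3 + 6) = -13*34 + 10/9 = -442 + (⅑)*10 = -442 + 10/9 = -3968/9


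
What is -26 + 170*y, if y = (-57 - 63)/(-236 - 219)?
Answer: 1714/91 ≈ 18.835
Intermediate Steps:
y = 24/91 (y = -120/(-455) = -120*(-1/455) = 24/91 ≈ 0.26374)
-26 + 170*y = -26 + 170*(24/91) = -26 + 4080/91 = 1714/91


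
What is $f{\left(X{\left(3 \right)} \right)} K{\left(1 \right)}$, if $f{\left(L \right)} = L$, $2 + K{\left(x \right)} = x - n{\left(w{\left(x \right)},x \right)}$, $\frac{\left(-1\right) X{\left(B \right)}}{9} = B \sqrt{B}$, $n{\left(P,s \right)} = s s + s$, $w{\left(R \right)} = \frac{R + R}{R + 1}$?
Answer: $81 \sqrt{3} \approx 140.3$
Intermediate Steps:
$w{\left(R \right)} = \frac{2 R}{1 + R}$
$n{\left(P,s \right)} = s + s^{2}$ ($n{\left(P,s \right)} = s^{2} + s = s + s^{2}$)
$X{\left(B \right)} = - 9 B^{\frac{3}{2}}$ ($X{\left(B \right)} = - 9 B \sqrt{B} = - 9 B^{\frac{3}{2}}$)
$K{\left(x \right)} = -2 + x - x \left(1 + x\right)$ ($K{\left(x \right)} = -2 - \left(- x + x \left(1 + x\right)\right) = -2 + x - x \left(1 + x\right)$)
$f{\left(X{\left(3 \right)} \right)} K{\left(1 \right)} = - 9 \cdot 3^{\frac{3}{2}} \left(-2 - 1^{2}\right) = - 9 \cdot 3 \sqrt{3} \left(-2 - 1\right) = - 27 \sqrt{3} \left(-2 - 1\right) = - 27 \sqrt{3} \left(-3\right) = 81 \sqrt{3}$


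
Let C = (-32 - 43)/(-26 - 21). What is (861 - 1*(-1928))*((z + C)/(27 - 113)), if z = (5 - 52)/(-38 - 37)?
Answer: -10924513/151575 ≈ -72.073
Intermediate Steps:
C = 75/47 (C = -75/(-47) = -75*(-1/47) = 75/47 ≈ 1.5957)
z = 47/75 (z = -47/(-75) = -47*(-1/75) = 47/75 ≈ 0.62667)
(861 - 1*(-1928))*((z + C)/(27 - 113)) = (861 - 1*(-1928))*((47/75 + 75/47)/(27 - 113)) = (861 + 1928)*((7834/3525)/(-86)) = 2789*((7834/3525)*(-1/86)) = 2789*(-3917/151575) = -10924513/151575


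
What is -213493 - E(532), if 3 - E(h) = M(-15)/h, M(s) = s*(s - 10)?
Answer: -113579497/532 ≈ -2.1350e+5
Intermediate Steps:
M(s) = s*(-10 + s)
E(h) = 3 - 375/h (E(h) = 3 - (-15*(-10 - 15))/h = 3 - (-15*(-25))/h = 3 - 375/h)
-213493 - E(532) = -213493 - (3 - 375/532) = -213493 - 1*1221/532 = -213493 - 1221/532 = -113579497/532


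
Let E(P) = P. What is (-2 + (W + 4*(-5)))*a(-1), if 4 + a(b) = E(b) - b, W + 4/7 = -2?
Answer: 688/7 ≈ 98.286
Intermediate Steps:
W = -18/7 (W = -4/7 - 2 = -18/7 ≈ -2.5714)
a(b) = -4 (a(b) = -4 + (b - b) = -4 + 0 = -4)
(-2 + (W + 4*(-5)))*a(-1) = (-2 + (-18/7 + 4*(-5)))*(-4) = (-2 + (-18/7 - 20))*(-4) = (-2 - 158/7)*(-4) = -172/7*(-4) = 688/7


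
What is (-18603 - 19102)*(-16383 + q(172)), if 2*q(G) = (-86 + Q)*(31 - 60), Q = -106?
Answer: 512750295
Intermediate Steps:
q(G) = 2784 (q(G) = ((-86 - 106)*(31 - 60))/2 = (-192*(-29))/2 = (½)*5568 = 2784)
(-18603 - 19102)*(-16383 + q(172)) = (-18603 - 19102)*(-16383 + 2784) = -37705*(-13599) = 512750295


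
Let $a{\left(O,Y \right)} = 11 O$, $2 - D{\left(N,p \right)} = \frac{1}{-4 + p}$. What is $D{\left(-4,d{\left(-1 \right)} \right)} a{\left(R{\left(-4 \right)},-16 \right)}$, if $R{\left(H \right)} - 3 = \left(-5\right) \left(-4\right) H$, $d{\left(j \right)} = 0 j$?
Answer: $- \frac{7623}{4} \approx -1905.8$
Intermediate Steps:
$d{\left(j \right)} = 0$
$R{\left(H \right)} = 3 + 20 H$ ($R{\left(H \right)} = 3 + \left(-5\right) \left(-4\right) H = 3 + 20 H$)
$D{\left(N,p \right)} = 2 - \frac{1}{-4 + p}$
$D{\left(-4,d{\left(-1 \right)} \right)} a{\left(R{\left(-4 \right)},-16 \right)} = \frac{-9 + 2 \cdot 0}{-4 + 0} \cdot 11 \left(3 + 20 \left(-4\right)\right) = \frac{-9 + 0}{-4} \cdot 11 \left(3 - 80\right) = \left(- \frac{1}{4}\right) \left(-9\right) 11 \left(-77\right) = \frac{9}{4} \left(-847\right) = - \frac{7623}{4}$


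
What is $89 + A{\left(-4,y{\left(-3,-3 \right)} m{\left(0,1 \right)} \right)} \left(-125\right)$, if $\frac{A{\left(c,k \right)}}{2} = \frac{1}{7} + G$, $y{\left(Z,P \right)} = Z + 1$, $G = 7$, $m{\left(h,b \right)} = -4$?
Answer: $- \frac{11877}{7} \approx -1696.7$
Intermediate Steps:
$y{\left(Z,P \right)} = 1 + Z$
$A{\left(c,k \right)} = \frac{100}{7}$ ($A{\left(c,k \right)} = 2 \left(\frac{1}{7} + 7\right) = 2 \cdot \frac{50}{7} = \frac{100}{7}$)
$89 + A{\left(-4,y{\left(-3,-3 \right)} m{\left(0,1 \right)} \right)} \left(-125\right) = 89 + \frac{100}{7} \left(-125\right) = 89 - \frac{12500}{7} = - \frac{11877}{7}$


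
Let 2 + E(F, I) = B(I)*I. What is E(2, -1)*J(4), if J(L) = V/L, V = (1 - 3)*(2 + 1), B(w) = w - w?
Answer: 3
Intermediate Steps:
B(w) = 0
E(F, I) = -2 (E(F, I) = -2 + 0*I = -2 + 0 = -2)
V = -6 (V = -2*3 = -6)
J(L) = -6/L
E(2, -1)*J(4) = -(-12)/4 = -2*(-3/2) = 3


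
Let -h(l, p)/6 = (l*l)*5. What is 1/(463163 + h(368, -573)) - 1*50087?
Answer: -180291011460/3599557 ≈ -50087.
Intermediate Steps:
h(l, p) = -30*l² (h(l, p) = -6*l*l*5 = -6*l²*5 = -30*l²)
1/(463163 + h(368, -573)) - 1*50087 = 1/(463163 - 30*368²) - 1*50087 = 1/(463163 - 30*135424) - 50087 = 1/(463163 - 4062720) - 50087 = 1/(-3599557) - 50087 = -1/3599557 - 50087 = -180291011460/3599557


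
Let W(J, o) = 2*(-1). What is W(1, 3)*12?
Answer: -24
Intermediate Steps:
W(J, o) = -2
W(1, 3)*12 = -2*12 = -24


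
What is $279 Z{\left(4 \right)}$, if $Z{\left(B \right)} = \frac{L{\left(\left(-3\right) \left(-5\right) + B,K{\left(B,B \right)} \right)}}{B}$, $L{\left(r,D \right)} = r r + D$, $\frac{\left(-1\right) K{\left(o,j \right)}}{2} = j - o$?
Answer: $\frac{100719}{4} \approx 25180.0$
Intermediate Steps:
$K{\left(o,j \right)} = - 2 j + 2 o$ ($K{\left(o,j \right)} = - 2 \left(j - o\right) = - 2 j + 2 o$)
$L{\left(r,D \right)} = D + r^{2}$ ($L{\left(r,D \right)} = r^{2} + D = D + r^{2}$)
$Z{\left(B \right)} = \frac{\left(15 + B\right)^{2}}{B}$ ($Z{\left(B \right)} = \frac{\left(- 2 B + 2 B\right) + \left(\left(-3\right) \left(-5\right) + B\right)^{2}}{B} = \frac{0 + \left(15 + B\right)^{2}}{B} = \frac{\left(15 + B\right)^{2}}{B}$)
$279 Z{\left(4 \right)} = 279 \frac{\left(15 + 4\right)^{2}}{4} = 279 \frac{19^{2}}{4} = 279 \cdot \frac{1}{4} \cdot 361 = 279 \cdot \frac{361}{4} = \frac{100719}{4}$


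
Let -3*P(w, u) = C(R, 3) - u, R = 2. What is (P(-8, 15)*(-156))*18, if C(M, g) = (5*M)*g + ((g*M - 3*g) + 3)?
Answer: 14040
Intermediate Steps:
C(M, g) = 3 - 3*g + 6*M*g (C(M, g) = 5*M*g + ((M*g - 3*g) + 3) = 5*M*g + ((-3*g + M*g) + 3) = 5*M*g + (3 - 3*g + M*g) = 3 - 3*g + 6*M*g)
P(w, u) = -10 + u/3 (P(w, u) = -((3 - 3*3 + 6*2*3) - u)/3 = -((3 - 9 + 36) - u)/3 = -(30 - u)/3 = -10 + u/3)
(P(-8, 15)*(-156))*18 = ((-10 + (1/3)*15)*(-156))*18 = ((-10 + 5)*(-156))*18 = -5*(-156)*18 = 780*18 = 14040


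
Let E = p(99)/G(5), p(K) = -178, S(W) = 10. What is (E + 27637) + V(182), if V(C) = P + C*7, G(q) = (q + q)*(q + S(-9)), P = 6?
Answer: 2168686/75 ≈ 28916.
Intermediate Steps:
G(q) = 2*q*(10 + q) (G(q) = (q + q)*(q + 10) = (2*q)*(10 + q) = 2*q*(10 + q))
E = -89/75 (E = -178*1/(10*(10 + 5)) = -178/(2*5*15) = -178/150 = -178*1/150 = -89/75 ≈ -1.1867)
V(C) = 6 + 7*C (V(C) = 6 + C*7 = 6 + 7*C)
(E + 27637) + V(182) = (-89/75 + 27637) + (6 + 7*182) = 2072686/75 + (6 + 1274) = 2072686/75 + 1280 = 2168686/75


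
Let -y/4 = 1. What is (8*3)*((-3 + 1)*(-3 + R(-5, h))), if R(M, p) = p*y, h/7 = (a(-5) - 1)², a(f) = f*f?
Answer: 774288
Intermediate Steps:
a(f) = f²
y = -4 (y = -4*1 = -4)
h = 4032 (h = 7*((-5)² - 1)² = 7*(25 - 1)² = 7*24² = 7*576 = 4032)
R(M, p) = -4*p (R(M, p) = p*(-4) = -4*p)
(8*3)*((-3 + 1)*(-3 + R(-5, h))) = (8*3)*((-3 + 1)*(-3 - 4*4032)) = 24*(-2*(-3 - 16128)) = 24*(-2*(-16131)) = 24*32262 = 774288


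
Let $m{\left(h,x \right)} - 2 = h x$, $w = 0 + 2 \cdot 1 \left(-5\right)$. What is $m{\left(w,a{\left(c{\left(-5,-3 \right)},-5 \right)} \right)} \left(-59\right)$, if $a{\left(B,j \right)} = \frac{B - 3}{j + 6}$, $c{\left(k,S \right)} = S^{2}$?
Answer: $3422$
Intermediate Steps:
$w = -10$ ($w = 0 + 2 \left(-5\right) = 0 - 10 = -10$)
$a{\left(B,j \right)} = \frac{-3 + B}{6 + j}$
$m{\left(h,x \right)} = 2 + h x$
$m{\left(w,a{\left(c{\left(-5,-3 \right)},-5 \right)} \right)} \left(-59\right) = \left(2 - 10 \frac{-3 + \left(-3\right)^{2}}{6 - 5}\right) \left(-59\right) = \left(2 - 10 \frac{-3 + 9}{1}\right) \left(-59\right) = \left(2 - 10 \cdot 1 \cdot 6\right) \left(-59\right) = \left(2 - 60\right) \left(-59\right) = \left(-58\right) \left(-59\right) = 3422$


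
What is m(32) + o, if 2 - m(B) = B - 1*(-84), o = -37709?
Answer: -37823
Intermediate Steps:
m(B) = -82 - B (m(B) = 2 - (B - 1*(-84)) = 2 - (B + 84) = 2 - (84 + B) = 2 + (-84 - B) = -82 - B)
m(32) + o = (-82 - 1*32) - 37709 = (-82 - 32) - 37709 = -114 - 37709 = -37823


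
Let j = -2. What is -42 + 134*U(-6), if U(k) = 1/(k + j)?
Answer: -235/4 ≈ -58.750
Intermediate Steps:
U(k) = 1/(-2 + k) (U(k) = 1/(k - 2) = 1/(-2 + k))
-42 + 134*U(-6) = -42 + 134/(-2 - 6) = -42 + 134/(-8) = -42 + 134*(-⅛) = -42 - 67/4 = -235/4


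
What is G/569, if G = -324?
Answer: -324/569 ≈ -0.56942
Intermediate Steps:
G/569 = -324/569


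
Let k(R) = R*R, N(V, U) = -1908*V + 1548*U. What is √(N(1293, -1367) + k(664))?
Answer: 14*I*√21134 ≈ 2035.3*I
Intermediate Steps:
k(R) = R²
√(N(1293, -1367) + k(664)) = √((-1908*1293 + 1548*(-1367)) + 664²) = √((-2467044 - 2116116) + 440896) = √(-4583160 + 440896) = √(-4142264) = 14*I*√21134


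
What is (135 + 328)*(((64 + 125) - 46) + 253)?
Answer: 183348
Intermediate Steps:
(135 + 328)*(((64 + 125) - 46) + 253) = 463*((189 - 46) + 253) = 463*(143 + 253) = 463*396 = 183348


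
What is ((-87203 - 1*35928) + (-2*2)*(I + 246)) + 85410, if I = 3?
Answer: -38717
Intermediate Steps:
((-87203 - 1*35928) + (-2*2)*(I + 246)) + 85410 = ((-87203 - 1*35928) + (-2*2)*(3 + 246)) + 85410 = ((-87203 - 35928) - 4*249) + 85410 = (-123131 - 996) + 85410 = -124127 + 85410 = -38717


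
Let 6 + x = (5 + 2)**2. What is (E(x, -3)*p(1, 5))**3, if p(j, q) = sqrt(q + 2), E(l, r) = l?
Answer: 556549*sqrt(7) ≈ 1.4725e+6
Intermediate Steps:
x = 43 (x = -6 + (5 + 2)**2 = -6 + 7**2 = -6 + 49 = 43)
p(j, q) = sqrt(2 + q)
(E(x, -3)*p(1, 5))**3 = (43*sqrt(2 + 5))**3 = (43*sqrt(7))**3 = 556549*sqrt(7)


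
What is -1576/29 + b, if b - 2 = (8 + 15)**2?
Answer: 13823/29 ≈ 476.66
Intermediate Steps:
b = 531 (b = 2 + (8 + 15)**2 = 2 + 23**2 = 2 + 529 = 531)
-1576/29 + b = -1576/29 + 531 = 13823/29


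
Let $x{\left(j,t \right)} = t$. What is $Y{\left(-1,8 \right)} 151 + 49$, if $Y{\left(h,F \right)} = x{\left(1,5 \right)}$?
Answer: $804$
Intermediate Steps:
$Y{\left(h,F \right)} = 5$
$Y{\left(-1,8 \right)} 151 + 49 = 5 \cdot 151 + 49 = 755 + 49 = 804$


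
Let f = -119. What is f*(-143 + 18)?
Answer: 14875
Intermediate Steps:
f*(-143 + 18) = -119*(-143 + 18) = -119*(-125) = 14875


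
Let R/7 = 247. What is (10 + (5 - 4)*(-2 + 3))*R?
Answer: 19019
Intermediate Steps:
R = 1729 (R = 7*247 = 1729)
(10 + (5 - 4)*(-2 + 3))*R = (10 + (5 - 4)*(-2 + 3))*1729 = (10 + 1*1)*1729 = (10 + 1)*1729 = 11*1729 = 19019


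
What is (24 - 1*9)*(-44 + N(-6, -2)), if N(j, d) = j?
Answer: -750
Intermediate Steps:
(24 - 1*9)*(-44 + N(-6, -2)) = (24 - 1*9)*(-44 - 6) = (24 - 9)*(-50) = 15*(-50) = -750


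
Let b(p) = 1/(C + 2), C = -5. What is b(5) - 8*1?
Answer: -25/3 ≈ -8.3333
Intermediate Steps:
b(p) = -⅓ (b(p) = 1/(-5 + 2) = 1/(-3) = -⅓)
b(5) - 8*1 = -⅓ - 8*1 = -⅓ - 8 = -25/3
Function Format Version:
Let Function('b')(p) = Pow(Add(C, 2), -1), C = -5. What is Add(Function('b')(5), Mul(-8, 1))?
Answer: Rational(-25, 3) ≈ -8.3333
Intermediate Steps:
Function('b')(p) = Rational(-1, 3) (Function('b')(p) = Pow(Add(-5, 2), -1) = Pow(-3, -1) = Rational(-1, 3))
Add(Function('b')(5), Mul(-8, 1)) = Add(Rational(-1, 3), Mul(-8, 1)) = Add(Rational(-1, 3), -8) = Rational(-25, 3)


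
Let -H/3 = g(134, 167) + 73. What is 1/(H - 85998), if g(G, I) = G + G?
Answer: -1/87021 ≈ -1.1491e-5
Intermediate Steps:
g(G, I) = 2*G
H = -1023 (H = -3*(2*134 + 73) = -3*(268 + 73) = -3*341 = -1023)
1/(H - 85998) = 1/(-1023 - 85998) = 1/(-87021) = -1/87021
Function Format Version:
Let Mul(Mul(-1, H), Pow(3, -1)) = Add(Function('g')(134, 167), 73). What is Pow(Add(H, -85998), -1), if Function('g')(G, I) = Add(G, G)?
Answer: Rational(-1, 87021) ≈ -1.1491e-5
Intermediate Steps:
Function('g')(G, I) = Mul(2, G)
H = -1023 (H = Mul(-3, Add(Mul(2, 134), 73)) = Mul(-3, Add(268, 73)) = Mul(-3, 341) = -1023)
Pow(Add(H, -85998), -1) = Pow(Add(-1023, -85998), -1) = Pow(-87021, -1) = Rational(-1, 87021)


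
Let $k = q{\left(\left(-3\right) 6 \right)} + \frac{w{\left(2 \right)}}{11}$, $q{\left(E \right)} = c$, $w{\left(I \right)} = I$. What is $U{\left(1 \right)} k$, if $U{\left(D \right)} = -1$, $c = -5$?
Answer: $\frac{53}{11} \approx 4.8182$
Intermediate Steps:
$q{\left(E \right)} = -5$
$k = - \frac{53}{11}$ ($k = -5 + \frac{2}{11} = - \frac{53}{11} \approx -4.8182$)
$U{\left(1 \right)} k = \left(-1\right) \left(- \frac{53}{11}\right) = \frac{53}{11}$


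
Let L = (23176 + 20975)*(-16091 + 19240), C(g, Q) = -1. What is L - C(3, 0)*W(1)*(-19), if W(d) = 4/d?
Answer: 139031423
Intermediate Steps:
L = 139031499 (L = 44151*3149 = 139031499)
L - C(3, 0)*W(1)*(-19) = 139031499 - (-4/1)*(-19) = 139031499 - (-4)*(-19) = 139031499 - 1*76 = 139031499 - 76 = 139031423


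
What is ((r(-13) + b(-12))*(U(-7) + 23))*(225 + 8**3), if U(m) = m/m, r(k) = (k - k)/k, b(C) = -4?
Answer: -70752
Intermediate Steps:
r(k) = 0 (r(k) = 0/k = 0)
U(m) = 1
((r(-13) + b(-12))*(U(-7) + 23))*(225 + 8**3) = ((0 - 4)*(1 + 23))*(225 + 8**3) = (-4*24)*(225 + 512) = -96*737 = -70752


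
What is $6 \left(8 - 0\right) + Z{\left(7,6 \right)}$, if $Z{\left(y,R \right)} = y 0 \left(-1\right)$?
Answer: $48$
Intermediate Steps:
$Z{\left(y,R \right)} = 0$ ($Z{\left(y,R \right)} = 0 \left(-1\right) = 0$)
$6 \left(8 - 0\right) + Z{\left(7,6 \right)} = 6 \left(8 - 0\right) + 0 = 6 \left(8 + 0\right) + 0 = 6 \cdot 8 + 0 = 48 + 0 = 48$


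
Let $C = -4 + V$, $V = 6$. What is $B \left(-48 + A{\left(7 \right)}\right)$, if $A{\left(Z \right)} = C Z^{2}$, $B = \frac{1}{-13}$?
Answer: $- \frac{50}{13} \approx -3.8462$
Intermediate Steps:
$C = 2$ ($C = -4 + 6 = 2$)
$B = - \frac{1}{13} \approx -0.076923$
$A{\left(Z \right)} = 2 Z^{2}$
$B \left(-48 + A{\left(7 \right)}\right) = - \frac{-48 + 2 \cdot 7^{2}}{13} = - \frac{-48 + 2 \cdot 49}{13} = - \frac{-48 + 98}{13} = \left(- \frac{1}{13}\right) 50 = - \frac{50}{13}$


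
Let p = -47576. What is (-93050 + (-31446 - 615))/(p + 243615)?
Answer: -125111/196039 ≈ -0.63819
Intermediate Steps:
(-93050 + (-31446 - 615))/(p + 243615) = (-93050 + (-31446 - 615))/(-47576 + 243615) = (-93050 - 32061)/196039 = -125111*1/196039 = -125111/196039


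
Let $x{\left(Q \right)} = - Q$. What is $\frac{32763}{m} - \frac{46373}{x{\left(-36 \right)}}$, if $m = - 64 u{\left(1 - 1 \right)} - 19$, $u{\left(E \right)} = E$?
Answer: $- \frac{2060555}{684} \approx -3012.5$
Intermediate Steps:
$m = -19$ ($m = - 64 \left(1 - 1\right) - 19 = \left(-64\right) 0 - 19 = 0 - 19 = -19$)
$\frac{32763}{m} - \frac{46373}{x{\left(-36 \right)}} = \frac{32763}{-19} - \frac{46373}{\left(-1\right) \left(-36\right)} = 32763 \left(- \frac{1}{19}\right) - \frac{46373}{36} = - \frac{32763}{19} - \frac{46373}{36} = - \frac{2060555}{684}$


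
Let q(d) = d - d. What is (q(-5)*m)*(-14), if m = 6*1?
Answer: 0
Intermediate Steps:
m = 6
q(d) = 0
(q(-5)*m)*(-14) = (0*6)*(-14) = 0*(-14) = 0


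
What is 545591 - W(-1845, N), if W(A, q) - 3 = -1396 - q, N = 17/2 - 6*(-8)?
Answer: 1094081/2 ≈ 5.4704e+5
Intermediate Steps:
N = 113/2 (N = 17*(½) + 48 = 17/2 + 48 = 113/2 ≈ 56.500)
W(A, q) = -1393 - q (W(A, q) = 3 + (-1396 - q) = -1393 - q)
545591 - W(-1845, N) = 545591 - (-1393 - 1*113/2) = 545591 - (-1393 - 113/2) = 545591 - 1*(-2899/2) = 545591 + 2899/2 = 1094081/2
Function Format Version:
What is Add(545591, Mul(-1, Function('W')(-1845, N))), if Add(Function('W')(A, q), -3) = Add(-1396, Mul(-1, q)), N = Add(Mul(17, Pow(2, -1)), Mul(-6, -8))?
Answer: Rational(1094081, 2) ≈ 5.4704e+5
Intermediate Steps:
N = Rational(113, 2) (N = Add(Mul(17, Rational(1, 2)), 48) = Add(Rational(17, 2), 48) = Rational(113, 2) ≈ 56.500)
Function('W')(A, q) = Add(-1393, Mul(-1, q)) (Function('W')(A, q) = Add(3, Add(-1396, Mul(-1, q))) = Add(-1393, Mul(-1, q)))
Add(545591, Mul(-1, Function('W')(-1845, N))) = Add(545591, Mul(-1, Add(-1393, Mul(-1, Rational(113, 2))))) = Add(545591, Mul(-1, Add(-1393, Rational(-113, 2)))) = Add(545591, Mul(-1, Rational(-2899, 2))) = Add(545591, Rational(2899, 2)) = Rational(1094081, 2)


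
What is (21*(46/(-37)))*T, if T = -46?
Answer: 44436/37 ≈ 1201.0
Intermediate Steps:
(21*(46/(-37)))*T = (21*(46/(-37)))*(-46) = (21*(46*(-1/37)))*(-46) = (21*(-46/37))*(-46) = -966/37*(-46) = 44436/37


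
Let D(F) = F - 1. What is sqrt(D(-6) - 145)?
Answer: 2*I*sqrt(38) ≈ 12.329*I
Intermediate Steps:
D(F) = -1 + F
sqrt(D(-6) - 145) = sqrt((-1 - 6) - 145) = sqrt(-7 - 145) = sqrt(-152) = 2*I*sqrt(38)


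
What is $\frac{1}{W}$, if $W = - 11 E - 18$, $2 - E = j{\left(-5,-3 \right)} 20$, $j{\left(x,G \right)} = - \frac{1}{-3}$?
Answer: $\frac{3}{100} \approx 0.03$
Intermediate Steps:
$j{\left(x,G \right)} = \frac{1}{3}$ ($j{\left(x,G \right)} = \left(-1\right) \left(- \frac{1}{3}\right) = \frac{1}{3}$)
$E = - \frac{14}{3}$ ($E = 2 - \frac{1}{3} \cdot 20 = 2 - \frac{20}{3} = - \frac{14}{3} \approx -4.6667$)
$W = \frac{100}{3}$ ($W = \left(-11\right) \left(- \frac{14}{3}\right) - 18 = \frac{154}{3} - 18 = \frac{100}{3} \approx 33.333$)
$\frac{1}{W} = \frac{1}{\frac{100}{3}} = \frac{3}{100}$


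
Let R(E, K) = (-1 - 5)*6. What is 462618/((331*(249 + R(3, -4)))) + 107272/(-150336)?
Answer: 2582714243/441630792 ≈ 5.8481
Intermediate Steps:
R(E, K) = -36 (R(E, K) = -6*6 = -36)
462618/((331*(249 + R(3, -4)))) + 107272/(-150336) = 462618/((331*(249 - 36))) + 107272/(-150336) = 462618/((331*213)) + 107272*(-1/150336) = 462618/70503 - 13409/18792 = 462618*(1/70503) - 13409/18792 = 154206/23501 - 13409/18792 = 2582714243/441630792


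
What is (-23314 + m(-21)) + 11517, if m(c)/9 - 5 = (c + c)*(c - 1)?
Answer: -3436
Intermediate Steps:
m(c) = 45 + 18*c*(-1 + c) (m(c) = 45 + 9*((c + c)*(c - 1)) = 45 + 9*((2*c)*(-1 + c)) = 45 + 9*(2*c*(-1 + c)) = 45 + 18*c*(-1 + c))
(-23314 + m(-21)) + 11517 = (-23314 + (45 - 18*(-21) + 18*(-21)**2)) + 11517 = (-23314 + (45 + 378 + 18*441)) + 11517 = (-23314 + (45 + 378 + 7938)) + 11517 = (-23314 + 8361) + 11517 = -14953 + 11517 = -3436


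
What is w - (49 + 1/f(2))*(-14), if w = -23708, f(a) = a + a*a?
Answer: -69059/3 ≈ -23020.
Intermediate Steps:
f(a) = a + a**2
w - (49 + 1/f(2))*(-14) = -23708 - (49 + 1/(2*(1 + 2)))*(-14) = -23708 - (49 + 1/(2*3))*(-14) = -23708 - (49 + 1/6)*(-14) = -23708 - 295*(-14)/6 = -23708 - 1*(-2065/3) = -23708 + 2065/3 = -69059/3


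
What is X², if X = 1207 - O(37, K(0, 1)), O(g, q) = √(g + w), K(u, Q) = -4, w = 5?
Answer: (1207 - √42)² ≈ 1.4412e+6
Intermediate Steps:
O(g, q) = √(5 + g) (O(g, q) = √(g + 5) = √(5 + g))
X = 1207 - √42 (X = 1207 - √(5 + 37) = 1207 - √42 ≈ 1200.5)
X² = (1207 - √42)²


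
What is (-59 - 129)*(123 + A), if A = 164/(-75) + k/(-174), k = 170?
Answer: -49001072/2175 ≈ -22529.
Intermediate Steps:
A = -6881/2175 (A = 164/(-75) + 170/(-174) = 164*(-1/75) + 170*(-1/174) = -164/75 - 85/87 = -6881/2175 ≈ -3.1637)
(-59 - 129)*(123 + A) = (-59 - 129)*(123 - 6881/2175) = -188*260644/2175 = -49001072/2175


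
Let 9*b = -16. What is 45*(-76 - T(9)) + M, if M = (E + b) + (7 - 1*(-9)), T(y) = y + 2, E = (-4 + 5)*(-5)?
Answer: -35152/9 ≈ -3905.8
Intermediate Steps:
b = -16/9 (b = (⅑)*(-16) = -16/9 ≈ -1.7778)
E = -5 (E = 1*(-5) = -5)
T(y) = 2 + y
M = 83/9 (M = (-5 - 16/9) + (7 - 1*(-9)) = -61/9 + (7 + 9) = -61/9 + 16 = 83/9 ≈ 9.2222)
45*(-76 - T(9)) + M = 45*(-76 - (2 + 9)) + 83/9 = 45*(-76 - 1*11) + 83/9 = 45*(-76 - 11) + 83/9 = 45*(-87) + 83/9 = -3915 + 83/9 = -35152/9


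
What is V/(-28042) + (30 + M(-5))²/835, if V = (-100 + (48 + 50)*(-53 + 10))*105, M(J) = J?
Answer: 5653660/334501 ≈ 16.902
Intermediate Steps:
V = -452970 (V = (-100 + 98*(-43))*105 = (-100 - 4214)*105 = -4314*105 = -452970)
V/(-28042) + (30 + M(-5))²/835 = -452970/(-28042) + (30 - 5)²/835 = -452970*(-1/28042) + 25²*(1/835) = 32355/2003 + 625*(1/835) = 32355/2003 + 125/167 = 5653660/334501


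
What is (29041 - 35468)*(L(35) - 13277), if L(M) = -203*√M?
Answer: 85331279 + 1304681*√35 ≈ 9.3050e+7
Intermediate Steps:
(29041 - 35468)*(L(35) - 13277) = (29041 - 35468)*(-203*√35 - 13277) = -6427*(-13277 - 203*√35) = 85331279 + 1304681*√35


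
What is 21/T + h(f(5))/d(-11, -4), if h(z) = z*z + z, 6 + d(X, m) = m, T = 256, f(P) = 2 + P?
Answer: -7063/1280 ≈ -5.5180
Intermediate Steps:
d(X, m) = -6 + m
h(z) = z + z² (h(z) = z² + z = z + z²)
21/T + h(f(5))/d(-11, -4) = 21/256 + ((2 + 5)*(1 + (2 + 5)))/(-6 - 4) = 21*(1/256) + (7*(1 + 7))/(-10) = 21/256 + (7*8)*(-⅒) = 21/256 + 56*(-⅒) = 21/256 - 28/5 = -7063/1280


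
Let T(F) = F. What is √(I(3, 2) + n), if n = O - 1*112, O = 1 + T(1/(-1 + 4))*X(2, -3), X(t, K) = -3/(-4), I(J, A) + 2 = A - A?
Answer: I*√451/2 ≈ 10.618*I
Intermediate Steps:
I(J, A) = -2 (I(J, A) = -2 + (A - A) = -2 + 0 = -2)
X(t, K) = ¾ (X(t, K) = -3*(-¼) = ¾)
O = 5/4 (O = 1 + (¾)/(-1 + 4) = 1 + (¾)/3 = 1 + (⅓)*(¾) = 1 + ¼ = 5/4 ≈ 1.2500)
n = -443/4 (n = 5/4 - 1*112 = 5/4 - 112 = -443/4 ≈ -110.75)
√(I(3, 2) + n) = √(-2 - 443/4) = √(-451/4) = I*√451/2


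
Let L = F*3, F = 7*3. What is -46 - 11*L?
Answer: -739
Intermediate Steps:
F = 21
L = 63 (L = 21*3 = 63)
-46 - 11*L = -46 - 11*63 = -46 - 693 = -739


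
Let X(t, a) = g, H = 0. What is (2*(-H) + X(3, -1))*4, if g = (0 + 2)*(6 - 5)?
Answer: 8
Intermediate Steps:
g = 2 (g = 2*1 = 2)
X(t, a) = 2
(2*(-H) + X(3, -1))*4 = (2*(-1*0) + 2)*4 = (2*0 + 2)*4 = (0 + 2)*4 = 2*4 = 8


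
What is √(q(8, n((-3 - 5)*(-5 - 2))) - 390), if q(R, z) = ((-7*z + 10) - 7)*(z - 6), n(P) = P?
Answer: 8*I*√310 ≈ 140.85*I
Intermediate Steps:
q(R, z) = (-6 + z)*(3 - 7*z) (q(R, z) = ((10 - 7*z) - 7)*(-6 + z) = (3 - 7*z)*(-6 + z) = (-6 + z)*(3 - 7*z))
√(q(8, n((-3 - 5)*(-5 - 2))) - 390) = √((-18 - 7*(-5 - 2)²*(-3 - 5)² + 45*((-3 - 5)*(-5 - 2))) - 390) = √((-18 - 7*(-8*(-7))² + 45*(-8*(-7))) - 390) = √((-18 - 7*56² + 45*56) - 390) = √((-18 - 7*3136 + 2520) - 390) = √((-18 - 21952 + 2520) - 390) = √(-19450 - 390) = √(-19840) = 8*I*√310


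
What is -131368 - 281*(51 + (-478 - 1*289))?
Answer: 69828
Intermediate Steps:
-131368 - 281*(51 + (-478 - 1*289)) = -131368 - 281*(51 + (-478 - 289)) = -131368 - 281*(51 - 767) = -131368 - 281*(-716) = -131368 - 1*(-201196) = -131368 + 201196 = 69828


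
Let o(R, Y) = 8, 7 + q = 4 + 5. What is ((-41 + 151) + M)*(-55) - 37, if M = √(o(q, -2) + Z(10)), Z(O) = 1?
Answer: -6252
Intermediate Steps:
q = 2 (q = -7 + (4 + 5) = -7 + 9 = 2)
M = 3 (M = √(8 + 1) = √9 = 3)
((-41 + 151) + M)*(-55) - 37 = ((-41 + 151) + 3)*(-55) - 37 = (110 + 3)*(-55) - 37 = 113*(-55) - 37 = -6215 - 37 = -6252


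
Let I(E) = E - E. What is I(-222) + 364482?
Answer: 364482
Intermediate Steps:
I(E) = 0
I(-222) + 364482 = 0 + 364482 = 364482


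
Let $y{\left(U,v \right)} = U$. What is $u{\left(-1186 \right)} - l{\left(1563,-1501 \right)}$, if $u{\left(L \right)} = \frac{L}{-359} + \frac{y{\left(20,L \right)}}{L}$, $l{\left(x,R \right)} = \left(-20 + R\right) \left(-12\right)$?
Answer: $- \frac{3884913816}{212887} \approx -18249.0$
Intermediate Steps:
$l{\left(x,R \right)} = 240 - 12 R$
$u{\left(L \right)} = \frac{20}{L} - \frac{L}{359}$ ($u{\left(L \right)} = \frac{L}{-359} + \frac{20}{L} = L \left(- \frac{1}{359}\right) + \frac{20}{L} = - \frac{L}{359} + \frac{20}{L} = \frac{20}{L} - \frac{L}{359}$)
$u{\left(-1186 \right)} - l{\left(1563,-1501 \right)} = \left(\frac{20}{-1186} - - \frac{1186}{359}\right) - \left(240 - -18012\right) = \left(20 \left(- \frac{1}{1186}\right) + \frac{1186}{359}\right) - \left(240 + 18012\right) = \left(- \frac{10}{593} + \frac{1186}{359}\right) - 18252 = \frac{699708}{212887} - 18252 = - \frac{3884913816}{212887}$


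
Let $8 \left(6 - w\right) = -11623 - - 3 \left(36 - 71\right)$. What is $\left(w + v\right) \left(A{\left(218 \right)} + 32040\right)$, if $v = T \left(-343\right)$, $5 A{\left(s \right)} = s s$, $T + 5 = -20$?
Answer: $\frac{2087003028}{5} \approx 4.174 \cdot 10^{8}$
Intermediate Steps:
$T = -25$ ($T = -5 - 20 = -25$)
$A{\left(s \right)} = \frac{s^{2}}{5}$ ($A{\left(s \right)} = \frac{s s}{5} = \frac{s^{2}}{5}$)
$v = 8575$ ($v = \left(-25\right) \left(-343\right) = 8575$)
$w = 1472$ ($w = 6 - \frac{-11623 - - 3 \left(36 - 71\right)}{8} = 6 - \frac{-11623 - \left(-3\right) \left(-35\right)}{8} = 6 - \frac{-11623 - 105}{8} = 6 - -1466 = 6 + 1466 = 1472$)
$\left(w + v\right) \left(A{\left(218 \right)} + 32040\right) = \left(1472 + 8575\right) \left(\frac{218^{2}}{5} + 32040\right) = 10047 \left(\frac{1}{5} \cdot 47524 + 32040\right) = 10047 \left(\frac{47524}{5} + 32040\right) = 10047 \cdot \frac{207724}{5} = \frac{2087003028}{5}$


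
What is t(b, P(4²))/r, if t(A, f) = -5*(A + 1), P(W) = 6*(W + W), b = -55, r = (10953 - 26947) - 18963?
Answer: -270/34957 ≈ -0.0077238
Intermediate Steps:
r = -34957 (r = -15994 - 18963 = -34957)
P(W) = 12*W (P(W) = 6*(2*W) = 12*W)
t(A, f) = -5 - 5*A (t(A, f) = -5*(1 + A) = -5 - 5*A)
t(b, P(4²))/r = (-5 - 5*(-55))/(-34957) = (-5 + 275)*(-1/34957) = 270*(-1/34957) = -270/34957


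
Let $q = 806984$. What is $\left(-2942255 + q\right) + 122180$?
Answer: $-2013091$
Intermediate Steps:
$\left(-2942255 + q\right) + 122180 = \left(-2942255 + 806984\right) + 122180 = -2135271 + 122180 = -2013091$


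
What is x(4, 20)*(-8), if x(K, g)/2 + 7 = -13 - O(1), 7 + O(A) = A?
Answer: 224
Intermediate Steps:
O(A) = -7 + A
x(K, g) = -28 (x(K, g) = -14 + 2*(-13 - (-7 + 1)) = -14 + 2*(-13 - 1*(-6)) = -14 + 2*(-13 + 6) = -14 + 2*(-7) = -14 - 14 = -28)
x(4, 20)*(-8) = -28*(-8) = 224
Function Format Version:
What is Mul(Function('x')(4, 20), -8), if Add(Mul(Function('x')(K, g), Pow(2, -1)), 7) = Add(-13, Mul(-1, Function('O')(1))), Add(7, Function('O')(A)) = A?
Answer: 224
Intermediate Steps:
Function('O')(A) = Add(-7, A)
Function('x')(K, g) = -28 (Function('x')(K, g) = Add(-14, Mul(2, Add(-13, Mul(-1, Add(-7, 1))))) = Add(-14, Mul(2, Add(-13, Mul(-1, -6)))) = Add(-14, Mul(2, Add(-13, 6))) = Add(-14, Mul(2, -7)) = Add(-14, -14) = -28)
Mul(Function('x')(4, 20), -8) = Mul(-28, -8) = 224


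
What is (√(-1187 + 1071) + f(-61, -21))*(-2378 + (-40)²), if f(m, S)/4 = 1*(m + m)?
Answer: 379664 - 1556*I*√29 ≈ 3.7966e+5 - 8379.3*I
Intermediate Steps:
f(m, S) = 8*m (f(m, S) = 4*(1*(m + m)) = 4*(1*(2*m)) = 4*(2*m) = 8*m)
(√(-1187 + 1071) + f(-61, -21))*(-2378 + (-40)²) = (√(-1187 + 1071) + 8*(-61))*(-2378 + (-40)²) = (√(-116) - 488)*(-2378 + 1600) = (2*I*√29 - 488)*(-778) = (-488 + 2*I*√29)*(-778) = 379664 - 1556*I*√29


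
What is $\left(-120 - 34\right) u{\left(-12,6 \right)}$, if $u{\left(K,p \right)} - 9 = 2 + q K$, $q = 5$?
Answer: $7546$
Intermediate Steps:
$u{\left(K,p \right)} = 11 + 5 K$ ($u{\left(K,p \right)} = 9 + \left(2 + 5 K\right) = 11 + 5 K$)
$\left(-120 - 34\right) u{\left(-12,6 \right)} = \left(-120 - 34\right) \left(11 + 5 \left(-12\right)\right) = - 154 \left(11 - 60\right) = \left(-154\right) \left(-49\right) = 7546$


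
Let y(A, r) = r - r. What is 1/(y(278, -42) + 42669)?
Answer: 1/42669 ≈ 2.3436e-5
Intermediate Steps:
y(A, r) = 0
1/(y(278, -42) + 42669) = 1/(0 + 42669) = 1/42669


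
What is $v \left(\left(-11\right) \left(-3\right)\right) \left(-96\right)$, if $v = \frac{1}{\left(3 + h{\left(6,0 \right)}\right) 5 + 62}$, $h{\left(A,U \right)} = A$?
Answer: $- \frac{3168}{107} \approx -29.607$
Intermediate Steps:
$v = \frac{1}{107}$ ($v = \frac{1}{\left(3 + 6\right) 5 + 62} = \frac{1}{9 \cdot 5 + 62} = \frac{1}{45 + 62} = \frac{1}{107} \approx 0.0093458$)
$v \left(\left(-11\right) \left(-3\right)\right) \left(-96\right) = \frac{\left(-11\right) \left(-3\right)}{107} \left(-96\right) = \frac{1}{107} \cdot 33 \left(-96\right) = \frac{33}{107} \left(-96\right) = - \frac{3168}{107}$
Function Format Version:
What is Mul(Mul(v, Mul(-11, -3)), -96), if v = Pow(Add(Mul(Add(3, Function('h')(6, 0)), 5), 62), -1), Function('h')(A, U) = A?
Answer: Rational(-3168, 107) ≈ -29.607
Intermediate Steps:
v = Rational(1, 107) (v = Pow(Add(Mul(Add(3, 6), 5), 62), -1) = Pow(Add(Mul(9, 5), 62), -1) = Pow(Add(45, 62), -1) = Pow(107, -1) = Rational(1, 107) ≈ 0.0093458)
Mul(Mul(v, Mul(-11, -3)), -96) = Mul(Mul(Rational(1, 107), Mul(-11, -3)), -96) = Mul(Mul(Rational(1, 107), 33), -96) = Mul(Rational(33, 107), -96) = Rational(-3168, 107)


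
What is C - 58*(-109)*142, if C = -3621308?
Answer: -2723584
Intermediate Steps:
C - 58*(-109)*142 = -3621308 - 58*(-109)*142 = -3621308 + 6322*142 = -3621308 + 897724 = -2723584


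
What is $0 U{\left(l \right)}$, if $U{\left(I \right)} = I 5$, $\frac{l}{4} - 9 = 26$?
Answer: $0$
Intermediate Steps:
$l = 140$ ($l = 36 + 4 \cdot 26 = 36 + 104 = 140$)
$U{\left(I \right)} = 5 I$
$0 U{\left(l \right)} = 0 \cdot 5 \cdot 140 = 0 \cdot 700 = 0$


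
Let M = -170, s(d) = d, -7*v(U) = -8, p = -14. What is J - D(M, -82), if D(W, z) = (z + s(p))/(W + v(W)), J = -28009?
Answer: -5517885/197 ≈ -28010.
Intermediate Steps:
v(U) = 8/7 (v(U) = -⅐*(-8) = 8/7)
D(W, z) = (-14 + z)/(8/7 + W) (D(W, z) = (z - 14)/(W + 8/7) = (-14 + z)/(8/7 + W))
J - D(M, -82) = -28009 - 7*(-14 - 82)/(8 + 7*(-170)) = -28009 - 7*(-96)/(8 - 1190) = -28009 - 7*(-96)/(-1182) = -28009 - 7*(-1)*(-96)/1182 = -28009 - 1*112/197 = -28009 - 112/197 = -5517885/197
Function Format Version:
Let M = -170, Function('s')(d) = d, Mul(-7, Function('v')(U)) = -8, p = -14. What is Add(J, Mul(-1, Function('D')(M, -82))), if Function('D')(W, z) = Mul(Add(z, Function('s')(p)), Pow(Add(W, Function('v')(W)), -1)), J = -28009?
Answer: Rational(-5517885, 197) ≈ -28010.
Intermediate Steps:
Function('v')(U) = Rational(8, 7) (Function('v')(U) = Mul(Rational(-1, 7), -8) = Rational(8, 7))
Function('D')(W, z) = Mul(Pow(Add(Rational(8, 7), W), -1), Add(-14, z)) (Function('D')(W, z) = Mul(Add(z, -14), Pow(Add(W, Rational(8, 7)), -1)) = Mul(Add(-14, z), Pow(Add(Rational(8, 7), W), -1)) = Mul(Pow(Add(Rational(8, 7), W), -1), Add(-14, z)))
Add(J, Mul(-1, Function('D')(M, -82))) = Add(-28009, Mul(-1, Mul(7, Pow(Add(8, Mul(7, -170)), -1), Add(-14, -82)))) = Add(-28009, Mul(-1, Mul(7, Pow(Add(8, -1190), -1), -96))) = Add(-28009, Mul(-1, Mul(7, Pow(-1182, -1), -96))) = Add(-28009, Mul(-1, Mul(7, Rational(-1, 1182), -96))) = Add(-28009, Mul(-1, Rational(112, 197))) = Add(-28009, Rational(-112, 197)) = Rational(-5517885, 197)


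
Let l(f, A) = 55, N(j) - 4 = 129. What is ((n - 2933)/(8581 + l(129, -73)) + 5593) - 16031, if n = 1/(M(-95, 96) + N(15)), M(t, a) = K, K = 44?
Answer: -3988938419/382143 ≈ -10438.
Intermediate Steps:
M(t, a) = 44
N(j) = 133 (N(j) = 4 + 129 = 133)
n = 1/177 (n = 1/(44 + 133) = 1/177 ≈ 0.0056497)
((n - 2933)/(8581 + l(129, -73)) + 5593) - 16031 = ((1/177 - 2933)/(8581 + 55) + 5593) - 16031 = (-519140/177/8636 + 5593) - 16031 = (-519140/177*1/8636 + 5593) - 16031 = (-129785/382143 + 5593) - 16031 = 2137196014/382143 - 16031 = -3988938419/382143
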